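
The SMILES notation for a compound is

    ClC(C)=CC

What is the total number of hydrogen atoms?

Walk through each heavy atom and fill implicit hydrogens from standard valence (C 4, N 3, O 2, S 2, halogen 1):
  atom 1: Cl (halogen, monovalent) → 0 H
  atom 2: C, bond orders sum to 4 (valence 4) → 0 H
  atom 3: C, bond orders sum to 1 (valence 4) → 3 H
  atom 4: C, bond orders sum to 3 (valence 4) → 1 H
  atom 5: C, bond orders sum to 1 (valence 4) → 3 H
Total hydrogens: 7.

7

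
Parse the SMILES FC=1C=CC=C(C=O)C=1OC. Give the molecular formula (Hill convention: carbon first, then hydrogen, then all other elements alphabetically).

C8H7FO2

Walk through each heavy atom and fill implicit hydrogens from standard valence (C 4, N 3, O 2, S 2, halogen 1):
  atom 1: F (halogen, monovalent) → 0 H
  atom 2: C, bond orders sum to 4 (valence 4) → 0 H
  atom 3: C, bond orders sum to 3 (valence 4) → 1 H
  atom 4: C, bond orders sum to 3 (valence 4) → 1 H
  atom 5: C, bond orders sum to 3 (valence 4) → 1 H
  atom 6: C, bond orders sum to 4 (valence 4) → 0 H
  atom 7: C, bond orders sum to 3 (valence 4) → 1 H
  atom 8: O, bond orders sum to 2 (valence 2) → 0 H
  atom 9: C, bond orders sum to 4 (valence 4) → 0 H
  atom 10: O, bond orders sum to 2 (valence 2) → 0 H
  atom 11: C, bond orders sum to 1 (valence 4) → 3 H
Totals → C:8, H:7, F:1, O:2.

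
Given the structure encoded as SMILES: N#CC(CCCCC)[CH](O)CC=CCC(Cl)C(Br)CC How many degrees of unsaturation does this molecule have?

Degree of unsaturation = (number of rings) + (number of π bonds).
Ring closures in the SMILES: 0.
π bonds: 1 double bond (each 1 DoU), 1 triple bond (each 2 DoU) → 3 DoU from unsaturation.
Total DoU = 0 + 3 = 3.

3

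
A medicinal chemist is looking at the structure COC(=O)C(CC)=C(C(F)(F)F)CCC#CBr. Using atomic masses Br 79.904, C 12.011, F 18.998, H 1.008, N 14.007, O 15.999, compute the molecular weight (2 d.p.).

First, the molecular formula is C11H12BrF3O2 (counting implicit H from valence).
  Br: 1 × 79.904 = 79.904
  C: 11 × 12.011 = 132.121
  F: 3 × 18.998 = 56.994
  H: 12 × 1.008 = 12.096
  O: 2 × 15.999 = 31.998
Sum: 1×79.904 + 11×12.011 + 3×18.998 + 12×1.008 + 2×15.999 = 313.113 → 313.11 g/mol.

313.11 g/mol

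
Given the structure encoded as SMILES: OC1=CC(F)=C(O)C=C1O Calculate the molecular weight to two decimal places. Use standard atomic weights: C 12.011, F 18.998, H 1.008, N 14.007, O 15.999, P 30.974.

First, the molecular formula is C6H5FO3 (counting implicit H from valence).
  C: 6 × 12.011 = 72.066
  F: 1 × 18.998 = 18.998
  H: 5 × 1.008 = 5.040
  O: 3 × 15.999 = 47.997
Sum: 6×12.011 + 1×18.998 + 5×1.008 + 3×15.999 = 144.101 → 144.10 g/mol.

144.10 g/mol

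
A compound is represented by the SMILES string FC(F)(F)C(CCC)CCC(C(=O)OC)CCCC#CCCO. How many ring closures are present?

0

In SMILES, each pair of matching ring-closure digits denotes one ring-closing bond; the number of such bonds equals the number of independent rings.
Ring-closure bonds here: 0.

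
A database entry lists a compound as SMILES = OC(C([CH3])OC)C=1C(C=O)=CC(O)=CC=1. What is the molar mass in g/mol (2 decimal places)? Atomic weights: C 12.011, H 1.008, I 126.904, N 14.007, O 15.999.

210.23 g/mol

First, the molecular formula is C11H14O4 (counting implicit H from valence).
  C: 11 × 12.011 = 132.121
  H: 14 × 1.008 = 14.112
  O: 4 × 15.999 = 63.996
Sum: 11×12.011 + 14×1.008 + 4×15.999 = 210.229 → 210.23 g/mol.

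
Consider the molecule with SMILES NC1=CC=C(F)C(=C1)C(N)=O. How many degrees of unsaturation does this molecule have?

5

Molecular formula: C7H7FN2O.
DoU = (2C + 2 + N − H − X) / 2, where X is the halogen count and O/S are ignored.
    = (2·7 + 2 + 2 − 7 − 1) / 2 = 10 / 2 = 5.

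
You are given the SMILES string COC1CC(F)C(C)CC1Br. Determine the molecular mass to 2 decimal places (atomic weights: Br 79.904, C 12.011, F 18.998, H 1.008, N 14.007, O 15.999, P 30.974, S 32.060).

First, the molecular formula is C8H14BrFO (counting implicit H from valence).
  Br: 1 × 79.904 = 79.904
  C: 8 × 12.011 = 96.088
  F: 1 × 18.998 = 18.998
  H: 14 × 1.008 = 14.112
  O: 1 × 15.999 = 15.999
Sum: 1×79.904 + 8×12.011 + 1×18.998 + 14×1.008 + 1×15.999 = 225.101 → 225.10 g/mol.

225.10 g/mol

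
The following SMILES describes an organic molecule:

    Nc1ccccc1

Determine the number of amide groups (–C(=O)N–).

Scan the SMILES for the amide motif — none present.
Groups that are present: 1 primary amine.

0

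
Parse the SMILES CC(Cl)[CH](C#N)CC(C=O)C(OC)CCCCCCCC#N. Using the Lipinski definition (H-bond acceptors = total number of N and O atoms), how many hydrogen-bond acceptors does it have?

4

N atoms: 2; O atoms: 2.
Lipinski HBA = 2 + 2 = 4.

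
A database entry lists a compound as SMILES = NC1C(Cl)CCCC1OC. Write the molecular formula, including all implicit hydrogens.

Walk through each heavy atom and fill implicit hydrogens from standard valence (C 4, N 3, O 2, S 2, halogen 1):
  atom 1: N, bond orders sum to 1 (valence 3) → 2 H
  atom 2: C, bond orders sum to 3 (valence 4) → 1 H
  atom 3: C, bond orders sum to 3 (valence 4) → 1 H
  atom 4: Cl (halogen, monovalent) → 0 H
  atom 5: C, bond orders sum to 2 (valence 4) → 2 H
  atom 6: C, bond orders sum to 2 (valence 4) → 2 H
  atom 7: C, bond orders sum to 2 (valence 4) → 2 H
  atom 8: C, bond orders sum to 3 (valence 4) → 1 H
  atom 9: O, bond orders sum to 2 (valence 2) → 0 H
  atom 10: C, bond orders sum to 1 (valence 4) → 3 H
Totals → C:7, H:14, Cl:1, N:1, O:1.
In Hill order: C7H14ClNO.

C7H14ClNO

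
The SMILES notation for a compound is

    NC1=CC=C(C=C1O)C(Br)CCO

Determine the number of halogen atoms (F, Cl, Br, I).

1

Halogen atoms appear at heavy-atom position 10 (1×Br).
Other groups present: 2 hydroxyl, 1 primary amine.
Halogen count: 1.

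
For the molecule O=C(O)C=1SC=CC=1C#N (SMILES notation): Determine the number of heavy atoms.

Every atom symbol written in the SMILES (organic subset) is one heavy atom; implicit H are not written.
Heavy atoms by element → C:6, N:1, O:2, S:1.
Total: 10.

10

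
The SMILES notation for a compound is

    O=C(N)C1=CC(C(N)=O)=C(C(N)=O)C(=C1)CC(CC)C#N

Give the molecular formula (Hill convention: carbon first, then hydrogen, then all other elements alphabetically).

C14H16N4O3

Walk through each heavy atom and fill implicit hydrogens from standard valence (C 4, N 3, O 2, S 2, halogen 1):
  atom 1: O, bond orders sum to 2 (valence 2) → 0 H
  atom 2: C, bond orders sum to 4 (valence 4) → 0 H
  atom 3: N, bond orders sum to 1 (valence 3) → 2 H
  atom 4: C, bond orders sum to 4 (valence 4) → 0 H
  atom 5: C, bond orders sum to 3 (valence 4) → 1 H
  atom 6: C, bond orders sum to 4 (valence 4) → 0 H
  atom 7: C, bond orders sum to 4 (valence 4) → 0 H
  atom 8: N, bond orders sum to 1 (valence 3) → 2 H
  atom 9: O, bond orders sum to 2 (valence 2) → 0 H
  atom 10: C, bond orders sum to 4 (valence 4) → 0 H
  atom 11: C, bond orders sum to 4 (valence 4) → 0 H
  atom 12: N, bond orders sum to 1 (valence 3) → 2 H
  atom 13: O, bond orders sum to 2 (valence 2) → 0 H
  atom 14: C, bond orders sum to 4 (valence 4) → 0 H
  atom 15: C, bond orders sum to 3 (valence 4) → 1 H
  atom 16: C, bond orders sum to 2 (valence 4) → 2 H
  atom 17: C, bond orders sum to 3 (valence 4) → 1 H
  atom 18: C, bond orders sum to 2 (valence 4) → 2 H
  atom 19: C, bond orders sum to 1 (valence 4) → 3 H
  atom 20: C, bond orders sum to 4 (valence 4) → 0 H
  atom 21: N, bond orders sum to 3 (valence 3) → 0 H
Totals → C:14, H:16, N:4, O:3.
In Hill order: C14H16N4O3.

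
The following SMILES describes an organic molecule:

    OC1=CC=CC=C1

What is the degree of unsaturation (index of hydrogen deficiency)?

Molecular formula: C6H6O.
DoU = (2C + 2 + N − H − X) / 2, where X is the halogen count and O/S are ignored.
    = (2·6 + 2 + 0 − 6 − 0) / 2 = 8 / 2 = 4.

4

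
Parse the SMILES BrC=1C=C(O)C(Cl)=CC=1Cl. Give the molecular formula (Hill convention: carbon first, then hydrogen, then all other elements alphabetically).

Walk through each heavy atom and fill implicit hydrogens from standard valence (C 4, N 3, O 2, S 2, halogen 1):
  atom 1: Br (halogen, monovalent) → 0 H
  atom 2: C, bond orders sum to 4 (valence 4) → 0 H
  atom 3: C, bond orders sum to 3 (valence 4) → 1 H
  atom 4: C, bond orders sum to 4 (valence 4) → 0 H
  atom 5: O, bond orders sum to 1 (valence 2) → 1 H
  atom 6: C, bond orders sum to 4 (valence 4) → 0 H
  atom 7: Cl (halogen, monovalent) → 0 H
  atom 8: C, bond orders sum to 3 (valence 4) → 1 H
  atom 9: C, bond orders sum to 4 (valence 4) → 0 H
  atom 10: Cl (halogen, monovalent) → 0 H
Totals → C:6, H:3, Br:1, Cl:2, O:1.

C6H3BrCl2O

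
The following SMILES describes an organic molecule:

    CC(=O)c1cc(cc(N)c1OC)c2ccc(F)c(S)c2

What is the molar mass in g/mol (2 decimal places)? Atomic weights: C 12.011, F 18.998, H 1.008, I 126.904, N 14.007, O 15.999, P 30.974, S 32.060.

291.34 g/mol

First, the molecular formula is C15H14FNO2S (counting implicit H from valence).
  C: 15 × 12.011 = 180.165
  F: 1 × 18.998 = 18.998
  H: 14 × 1.008 = 14.112
  N: 1 × 14.007 = 14.007
  O: 2 × 15.999 = 31.998
  S: 1 × 32.060 = 32.060
Sum: 15×12.011 + 1×18.998 + 14×1.008 + 1×14.007 + 2×15.999 + 1×32.060 = 291.340 → 291.34 g/mol.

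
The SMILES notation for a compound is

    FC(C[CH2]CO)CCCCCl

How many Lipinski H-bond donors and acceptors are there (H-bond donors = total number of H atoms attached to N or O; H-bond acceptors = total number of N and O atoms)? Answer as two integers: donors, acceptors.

Donors: find every N or O and count the H atoms it carries.
  atom 6 (O): bond orders sum to 1 → 1 H
Lipinski HBD = 1.
Acceptors: N atoms = 0, O atoms = 1 → HBA = 1.

1, 1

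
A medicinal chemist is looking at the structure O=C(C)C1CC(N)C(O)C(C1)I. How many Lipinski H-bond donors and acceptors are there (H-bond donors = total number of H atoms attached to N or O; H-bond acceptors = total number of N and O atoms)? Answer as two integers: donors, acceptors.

3, 3

Donors: find every N or O and count the H atoms it carries.
  atom 1 (O): bond orders sum to 2 → 0 H
  atom 7 (N): bond orders sum to 1 → 2 H
  atom 9 (O): bond orders sum to 1 → 1 H
Lipinski HBD = 3.
Acceptors: N atoms = 1, O atoms = 2 → HBA = 3.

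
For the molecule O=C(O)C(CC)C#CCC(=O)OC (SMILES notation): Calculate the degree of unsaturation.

4

Degree of unsaturation = (number of rings) + (number of π bonds).
Ring closures in the SMILES: 0.
π bonds: 2 double bonds (each 1 DoU), 1 triple bond (each 2 DoU) → 4 DoU from unsaturation.
Total DoU = 0 + 4 = 4.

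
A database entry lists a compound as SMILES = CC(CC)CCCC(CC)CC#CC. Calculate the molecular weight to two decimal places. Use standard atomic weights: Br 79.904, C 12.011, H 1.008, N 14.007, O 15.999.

194.36 g/mol

First, the molecular formula is C14H26 (counting implicit H from valence).
  C: 14 × 12.011 = 168.154
  H: 26 × 1.008 = 26.208
Sum: 14×12.011 + 26×1.008 = 194.362 → 194.36 g/mol.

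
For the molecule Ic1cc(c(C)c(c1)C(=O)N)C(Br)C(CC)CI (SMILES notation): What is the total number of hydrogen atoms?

Walk through each heavy atom and fill implicit hydrogens from standard valence (C 4, N 3, O 2, S 2, halogen 1); for lowercase aromatic atoms, an aromatic c carries 1 H when it has two neighbours and 0 H with three, and aromatic n carries 0 H:
  atom 1: I (halogen, monovalent) → 0 H
  atom 2: aromatic c, 3 neighbours → 0 H
  atom 3: aromatic c, 2 neighbours → 1 H
  atom 4: aromatic c, 3 neighbours → 0 H
  atom 5: aromatic c, 3 neighbours → 0 H
  atom 6: C, bond orders sum to 1 (valence 4) → 3 H
  atom 7: aromatic c, 3 neighbours → 0 H
  atom 8: aromatic c, 2 neighbours → 1 H
  atom 9: C, bond orders sum to 4 (valence 4) → 0 H
  atom 10: O, bond orders sum to 2 (valence 2) → 0 H
  atom 11: N, bond orders sum to 1 (valence 3) → 2 H
  atom 12: C, bond orders sum to 3 (valence 4) → 1 H
  atom 13: Br (halogen, monovalent) → 0 H
  atom 14: C, bond orders sum to 3 (valence 4) → 1 H
  atom 15: C, bond orders sum to 2 (valence 4) → 2 H
  atom 16: C, bond orders sum to 1 (valence 4) → 3 H
  atom 17: C, bond orders sum to 2 (valence 4) → 2 H
  atom 18: I (halogen, monovalent) → 0 H
Total hydrogens: 16.

16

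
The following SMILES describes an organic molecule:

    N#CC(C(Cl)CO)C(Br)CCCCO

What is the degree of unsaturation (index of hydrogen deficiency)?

Molecular formula: C9H15BrClNO2.
DoU = (2C + 2 + N − H − X) / 2, where X is the halogen count and O/S are ignored.
    = (2·9 + 2 + 1 − 15 − 2) / 2 = 4 / 2 = 2.

2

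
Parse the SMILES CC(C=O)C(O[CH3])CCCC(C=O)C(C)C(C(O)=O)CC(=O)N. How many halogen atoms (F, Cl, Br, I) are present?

0

Scan the SMILES for the halogen motif — none present.
Groups that are present: 2 aldehyde, 1 amide, 1 carboxylic acid, 1 ether.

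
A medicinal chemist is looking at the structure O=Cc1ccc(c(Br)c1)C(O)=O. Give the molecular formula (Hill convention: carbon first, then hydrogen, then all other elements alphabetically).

Walk through each heavy atom and fill implicit hydrogens from standard valence (C 4, N 3, O 2, S 2, halogen 1); for lowercase aromatic atoms, an aromatic c carries 1 H when it has two neighbours and 0 H with three, and aromatic n carries 0 H:
  atom 1: O, bond orders sum to 2 (valence 2) → 0 H
  atom 2: C, bond orders sum to 3 (valence 4) → 1 H
  atom 3: aromatic c, 3 neighbours → 0 H
  atom 4: aromatic c, 2 neighbours → 1 H
  atom 5: aromatic c, 2 neighbours → 1 H
  atom 6: aromatic c, 3 neighbours → 0 H
  atom 7: aromatic c, 3 neighbours → 0 H
  atom 8: Br (halogen, monovalent) → 0 H
  atom 9: aromatic c, 2 neighbours → 1 H
  atom 10: C, bond orders sum to 4 (valence 4) → 0 H
  atom 11: O, bond orders sum to 1 (valence 2) → 1 H
  atom 12: O, bond orders sum to 2 (valence 2) → 0 H
Totals → C:8, H:5, Br:1, O:3.
In Hill order: C8H5BrO3.

C8H5BrO3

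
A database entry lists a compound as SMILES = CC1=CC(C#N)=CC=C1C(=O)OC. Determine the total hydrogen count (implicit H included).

Walk through each heavy atom and fill implicit hydrogens from standard valence (C 4, N 3, O 2, S 2, halogen 1):
  atom 1: C, bond orders sum to 1 (valence 4) → 3 H
  atom 2: C, bond orders sum to 4 (valence 4) → 0 H
  atom 3: C, bond orders sum to 3 (valence 4) → 1 H
  atom 4: C, bond orders sum to 4 (valence 4) → 0 H
  atom 5: C, bond orders sum to 4 (valence 4) → 0 H
  atom 6: N, bond orders sum to 3 (valence 3) → 0 H
  atom 7: C, bond orders sum to 3 (valence 4) → 1 H
  atom 8: C, bond orders sum to 3 (valence 4) → 1 H
  atom 9: C, bond orders sum to 4 (valence 4) → 0 H
  atom 10: C, bond orders sum to 4 (valence 4) → 0 H
  atom 11: O, bond orders sum to 2 (valence 2) → 0 H
  atom 12: O, bond orders sum to 2 (valence 2) → 0 H
  atom 13: C, bond orders sum to 1 (valence 4) → 3 H
Total hydrogens: 9.

9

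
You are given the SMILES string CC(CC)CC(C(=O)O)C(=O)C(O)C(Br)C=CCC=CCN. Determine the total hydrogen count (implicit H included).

26

Walk through each heavy atom and fill implicit hydrogens from standard valence (C 4, N 3, O 2, S 2, halogen 1):
  atom 1: C, bond orders sum to 1 (valence 4) → 3 H
  atom 2: C, bond orders sum to 3 (valence 4) → 1 H
  atom 3: C, bond orders sum to 2 (valence 4) → 2 H
  atom 4: C, bond orders sum to 1 (valence 4) → 3 H
  atom 5: C, bond orders sum to 2 (valence 4) → 2 H
  atom 6: C, bond orders sum to 3 (valence 4) → 1 H
  atom 7: C, bond orders sum to 4 (valence 4) → 0 H
  atom 8: O, bond orders sum to 2 (valence 2) → 0 H
  atom 9: O, bond orders sum to 1 (valence 2) → 1 H
  atom 10: C, bond orders sum to 4 (valence 4) → 0 H
  atom 11: O, bond orders sum to 2 (valence 2) → 0 H
  atom 12: C, bond orders sum to 3 (valence 4) → 1 H
  atom 13: O, bond orders sum to 1 (valence 2) → 1 H
  atom 14: C, bond orders sum to 3 (valence 4) → 1 H
  atom 15: Br (halogen, monovalent) → 0 H
  atom 16: C, bond orders sum to 3 (valence 4) → 1 H
  atom 17: C, bond orders sum to 3 (valence 4) → 1 H
  atom 18: C, bond orders sum to 2 (valence 4) → 2 H
  atom 19: C, bond orders sum to 3 (valence 4) → 1 H
  atom 20: C, bond orders sum to 3 (valence 4) → 1 H
  atom 21: C, bond orders sum to 2 (valence 4) → 2 H
  atom 22: N, bond orders sum to 1 (valence 3) → 2 H
Total hydrogens: 26.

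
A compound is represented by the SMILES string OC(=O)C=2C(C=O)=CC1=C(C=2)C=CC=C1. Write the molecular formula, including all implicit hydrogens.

Walk through each heavy atom and fill implicit hydrogens from standard valence (C 4, N 3, O 2, S 2, halogen 1):
  atom 1: O, bond orders sum to 1 (valence 2) → 1 H
  atom 2: C, bond orders sum to 4 (valence 4) → 0 H
  atom 3: O, bond orders sum to 2 (valence 2) → 0 H
  atom 4: C, bond orders sum to 4 (valence 4) → 0 H
  atom 5: C, bond orders sum to 4 (valence 4) → 0 H
  atom 6: C, bond orders sum to 3 (valence 4) → 1 H
  atom 7: O, bond orders sum to 2 (valence 2) → 0 H
  atom 8: C, bond orders sum to 3 (valence 4) → 1 H
  atom 9: C, bond orders sum to 4 (valence 4) → 0 H
  atom 10: C, bond orders sum to 4 (valence 4) → 0 H
  atom 11: C, bond orders sum to 3 (valence 4) → 1 H
  atom 12: C, bond orders sum to 3 (valence 4) → 1 H
  atom 13: C, bond orders sum to 3 (valence 4) → 1 H
  atom 14: C, bond orders sum to 3 (valence 4) → 1 H
  atom 15: C, bond orders sum to 3 (valence 4) → 1 H
Totals → C:12, H:8, O:3.

C12H8O3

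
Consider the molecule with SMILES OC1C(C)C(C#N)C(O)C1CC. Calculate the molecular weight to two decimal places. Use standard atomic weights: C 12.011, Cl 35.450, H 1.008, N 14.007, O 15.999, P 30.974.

First, the molecular formula is C9H15NO2 (counting implicit H from valence).
  C: 9 × 12.011 = 108.099
  H: 15 × 1.008 = 15.120
  N: 1 × 14.007 = 14.007
  O: 2 × 15.999 = 31.998
Sum: 9×12.011 + 15×1.008 + 1×14.007 + 2×15.999 = 169.224 → 169.22 g/mol.

169.22 g/mol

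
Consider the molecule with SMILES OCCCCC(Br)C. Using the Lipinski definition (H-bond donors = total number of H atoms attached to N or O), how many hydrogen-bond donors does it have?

Donors: find every N or O and count the H atoms it carries.
  atom 1 (O): bond orders sum to 1 → 1 H
Lipinski HBD = 1.

1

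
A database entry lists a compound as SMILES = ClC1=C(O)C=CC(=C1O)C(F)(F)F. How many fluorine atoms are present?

3

Scan the SMILES for F atoms (remember two-letter symbols like Cl and Br are single atoms).
Fluorine count: 3.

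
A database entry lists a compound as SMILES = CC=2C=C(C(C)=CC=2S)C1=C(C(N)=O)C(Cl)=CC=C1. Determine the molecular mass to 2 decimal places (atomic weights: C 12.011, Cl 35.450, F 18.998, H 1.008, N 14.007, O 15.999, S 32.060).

First, the molecular formula is C15H14ClNOS (counting implicit H from valence).
  C: 15 × 12.011 = 180.165
  Cl: 1 × 35.450 = 35.450
  H: 14 × 1.008 = 14.112
  N: 1 × 14.007 = 14.007
  O: 1 × 15.999 = 15.999
  S: 1 × 32.060 = 32.060
Sum: 15×12.011 + 1×35.450 + 14×1.008 + 1×14.007 + 1×15.999 + 1×32.060 = 291.793 → 291.79 g/mol.

291.79 g/mol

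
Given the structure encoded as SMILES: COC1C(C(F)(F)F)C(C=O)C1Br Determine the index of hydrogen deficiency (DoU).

Degree of unsaturation = (number of rings) + (number of π bonds).
Ring closures in the SMILES: 1.
π bonds: 1 double bond (each 1 DoU) → 1 DoU from unsaturation.
Total DoU = 1 + 1 = 2.

2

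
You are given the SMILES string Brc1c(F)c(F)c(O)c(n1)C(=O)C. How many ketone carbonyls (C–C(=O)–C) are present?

1

The ketone motif appears at heavy-atom position 11 in the SMILES.
Other groups present: 1 hydroxyl.
Ketone count: 1.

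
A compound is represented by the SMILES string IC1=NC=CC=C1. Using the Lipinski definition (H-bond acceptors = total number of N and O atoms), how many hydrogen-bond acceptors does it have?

N atoms: 1; O atoms: 0.
Lipinski HBA = 1 + 0 = 1.

1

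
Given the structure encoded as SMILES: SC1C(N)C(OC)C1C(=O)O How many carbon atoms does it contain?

Count every carbon token in the SMILES (each C, including those in ring-closure positions and inside branches).
Carbon count: 6.

6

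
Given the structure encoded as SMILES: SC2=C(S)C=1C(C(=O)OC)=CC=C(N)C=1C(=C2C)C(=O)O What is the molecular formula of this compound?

Walk through each heavy atom and fill implicit hydrogens from standard valence (C 4, N 3, O 2, S 2, halogen 1):
  atom 1: S, bond orders sum to 1 (valence 2) → 1 H
  atom 2: C, bond orders sum to 4 (valence 4) → 0 H
  atom 3: C, bond orders sum to 4 (valence 4) → 0 H
  atom 4: S, bond orders sum to 1 (valence 2) → 1 H
  atom 5: C, bond orders sum to 4 (valence 4) → 0 H
  atom 6: C, bond orders sum to 4 (valence 4) → 0 H
  atom 7: C, bond orders sum to 4 (valence 4) → 0 H
  atom 8: O, bond orders sum to 2 (valence 2) → 0 H
  atom 9: O, bond orders sum to 2 (valence 2) → 0 H
  atom 10: C, bond orders sum to 1 (valence 4) → 3 H
  atom 11: C, bond orders sum to 3 (valence 4) → 1 H
  atom 12: C, bond orders sum to 3 (valence 4) → 1 H
  atom 13: C, bond orders sum to 4 (valence 4) → 0 H
  atom 14: N, bond orders sum to 1 (valence 3) → 2 H
  atom 15: C, bond orders sum to 4 (valence 4) → 0 H
  atom 16: C, bond orders sum to 4 (valence 4) → 0 H
  atom 17: C, bond orders sum to 4 (valence 4) → 0 H
  atom 18: C, bond orders sum to 1 (valence 4) → 3 H
  atom 19: C, bond orders sum to 4 (valence 4) → 0 H
  atom 20: O, bond orders sum to 2 (valence 2) → 0 H
  atom 21: O, bond orders sum to 1 (valence 2) → 1 H
Totals → C:14, H:13, N:1, O:4, S:2.

C14H13NO4S2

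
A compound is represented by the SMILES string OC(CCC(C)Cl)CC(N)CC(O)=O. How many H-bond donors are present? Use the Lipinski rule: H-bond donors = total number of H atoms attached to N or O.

Donors: find every N or O and count the H atoms it carries.
  atom 1 (O): bond orders sum to 1 → 1 H
  atom 10 (N): bond orders sum to 1 → 2 H
  atom 13 (O): bond orders sum to 1 → 1 H
  atom 14 (O): bond orders sum to 2 → 0 H
Lipinski HBD = 4.

4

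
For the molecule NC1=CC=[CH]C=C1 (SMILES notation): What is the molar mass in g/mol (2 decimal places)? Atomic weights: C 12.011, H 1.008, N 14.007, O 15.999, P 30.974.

First, the molecular formula is C6H7N (counting implicit H from valence).
  C: 6 × 12.011 = 72.066
  H: 7 × 1.008 = 7.056
  N: 1 × 14.007 = 14.007
Sum: 6×12.011 + 7×1.008 + 1×14.007 = 93.129 → 93.13 g/mol.

93.13 g/mol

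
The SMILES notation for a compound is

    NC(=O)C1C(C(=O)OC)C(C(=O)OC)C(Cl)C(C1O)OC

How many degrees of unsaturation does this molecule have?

Degree of unsaturation = (number of rings) + (number of π bonds).
Ring closures in the SMILES: 1.
π bonds: 3 double bonds (each 1 DoU) → 3 DoU from unsaturation.
Total DoU = 1 + 3 = 4.

4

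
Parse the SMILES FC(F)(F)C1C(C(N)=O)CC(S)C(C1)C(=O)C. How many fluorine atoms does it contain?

3

Scan the SMILES for F atoms (remember two-letter symbols like Cl and Br are single atoms).
Fluorine count: 3.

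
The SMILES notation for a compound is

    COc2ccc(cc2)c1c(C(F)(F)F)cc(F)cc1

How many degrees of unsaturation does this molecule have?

Molecular formula: C14H10F4O.
DoU = (2C + 2 + N − H − X) / 2, where X is the halogen count and O/S are ignored.
    = (2·14 + 2 + 0 − 10 − 4) / 2 = 16 / 2 = 8.

8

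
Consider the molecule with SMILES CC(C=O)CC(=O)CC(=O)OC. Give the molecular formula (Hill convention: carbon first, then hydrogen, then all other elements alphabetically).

Walk through each heavy atom and fill implicit hydrogens from standard valence (C 4, N 3, O 2, S 2, halogen 1):
  atom 1: C, bond orders sum to 1 (valence 4) → 3 H
  atom 2: C, bond orders sum to 3 (valence 4) → 1 H
  atom 3: C, bond orders sum to 3 (valence 4) → 1 H
  atom 4: O, bond orders sum to 2 (valence 2) → 0 H
  atom 5: C, bond orders sum to 2 (valence 4) → 2 H
  atom 6: C, bond orders sum to 4 (valence 4) → 0 H
  atom 7: O, bond orders sum to 2 (valence 2) → 0 H
  atom 8: C, bond orders sum to 2 (valence 4) → 2 H
  atom 9: C, bond orders sum to 4 (valence 4) → 0 H
  atom 10: O, bond orders sum to 2 (valence 2) → 0 H
  atom 11: O, bond orders sum to 2 (valence 2) → 0 H
  atom 12: C, bond orders sum to 1 (valence 4) → 3 H
Totals → C:8, H:12, O:4.

C8H12O4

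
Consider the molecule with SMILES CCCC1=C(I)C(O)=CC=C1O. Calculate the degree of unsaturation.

4

Molecular formula: C9H11IO2.
DoU = (2C + 2 + N − H − X) / 2, where X is the halogen count and O/S are ignored.
    = (2·9 + 2 + 0 − 11 − 1) / 2 = 8 / 2 = 4.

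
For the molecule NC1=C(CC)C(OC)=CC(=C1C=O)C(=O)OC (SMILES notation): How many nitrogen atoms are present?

Scan the SMILES for N atoms (remember two-letter symbols like Cl and Br are single atoms).
Nitrogen count: 1.

1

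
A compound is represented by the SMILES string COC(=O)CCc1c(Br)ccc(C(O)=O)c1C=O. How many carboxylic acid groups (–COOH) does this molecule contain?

The carboxylic acid motif appears at heavy-atom position 13 in the SMILES.
Other groups present: 1 aldehyde, 1 ester.
Carboxylic acid count: 1.

1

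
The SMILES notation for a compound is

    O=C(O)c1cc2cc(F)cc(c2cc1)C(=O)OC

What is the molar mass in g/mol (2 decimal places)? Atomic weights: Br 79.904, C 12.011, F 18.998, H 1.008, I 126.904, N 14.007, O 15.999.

First, the molecular formula is C13H9FO4 (counting implicit H from valence).
  C: 13 × 12.011 = 156.143
  F: 1 × 18.998 = 18.998
  H: 9 × 1.008 = 9.072
  O: 4 × 15.999 = 63.996
Sum: 13×12.011 + 1×18.998 + 9×1.008 + 4×15.999 = 248.209 → 248.21 g/mol.

248.21 g/mol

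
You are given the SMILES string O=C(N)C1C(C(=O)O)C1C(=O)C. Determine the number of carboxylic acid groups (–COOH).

The carboxylic acid motif appears at heavy-atom position 6 in the SMILES.
Other groups present: 1 amide, 1 ketone.
Carboxylic acid count: 1.

1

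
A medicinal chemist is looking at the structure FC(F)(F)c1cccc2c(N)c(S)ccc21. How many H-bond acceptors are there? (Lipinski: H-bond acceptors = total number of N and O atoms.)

N atoms: 1; O atoms: 0.
Lipinski HBA = 1 + 0 = 1.

1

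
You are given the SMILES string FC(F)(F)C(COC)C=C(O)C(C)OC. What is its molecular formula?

C9H15F3O3

Walk through each heavy atom and fill implicit hydrogens from standard valence (C 4, N 3, O 2, S 2, halogen 1):
  atom 1: F (halogen, monovalent) → 0 H
  atom 2: C, bond orders sum to 4 (valence 4) → 0 H
  atom 3: F (halogen, monovalent) → 0 H
  atom 4: F (halogen, monovalent) → 0 H
  atom 5: C, bond orders sum to 3 (valence 4) → 1 H
  atom 6: C, bond orders sum to 2 (valence 4) → 2 H
  atom 7: O, bond orders sum to 2 (valence 2) → 0 H
  atom 8: C, bond orders sum to 1 (valence 4) → 3 H
  atom 9: C, bond orders sum to 3 (valence 4) → 1 H
  atom 10: C, bond orders sum to 4 (valence 4) → 0 H
  atom 11: O, bond orders sum to 1 (valence 2) → 1 H
  atom 12: C, bond orders sum to 3 (valence 4) → 1 H
  atom 13: C, bond orders sum to 1 (valence 4) → 3 H
  atom 14: O, bond orders sum to 2 (valence 2) → 0 H
  atom 15: C, bond orders sum to 1 (valence 4) → 3 H
Totals → C:9, H:15, F:3, O:3.
In Hill order: C9H15F3O3.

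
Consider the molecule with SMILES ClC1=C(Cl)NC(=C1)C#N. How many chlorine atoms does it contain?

2

Scan the SMILES for Cl atoms (remember two-letter symbols like Cl and Br are single atoms).
Chlorine count: 2.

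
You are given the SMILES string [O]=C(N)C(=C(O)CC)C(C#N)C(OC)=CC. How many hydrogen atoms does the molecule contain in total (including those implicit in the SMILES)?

Walk through each heavy atom and fill implicit hydrogens from standard valence (C 4, N 3, O 2, S 2, halogen 1):
  atom 1: O with explicit H count 0
  atom 2: C, bond orders sum to 4 (valence 4) → 0 H
  atom 3: N, bond orders sum to 1 (valence 3) → 2 H
  atom 4: C, bond orders sum to 4 (valence 4) → 0 H
  atom 5: C, bond orders sum to 4 (valence 4) → 0 H
  atom 6: O, bond orders sum to 1 (valence 2) → 1 H
  atom 7: C, bond orders sum to 2 (valence 4) → 2 H
  atom 8: C, bond orders sum to 1 (valence 4) → 3 H
  atom 9: C, bond orders sum to 3 (valence 4) → 1 H
  atom 10: C, bond orders sum to 4 (valence 4) → 0 H
  atom 11: N, bond orders sum to 3 (valence 3) → 0 H
  atom 12: C, bond orders sum to 4 (valence 4) → 0 H
  atom 13: O, bond orders sum to 2 (valence 2) → 0 H
  atom 14: C, bond orders sum to 1 (valence 4) → 3 H
  atom 15: C, bond orders sum to 3 (valence 4) → 1 H
  atom 16: C, bond orders sum to 1 (valence 4) → 3 H
Total hydrogens: 16.

16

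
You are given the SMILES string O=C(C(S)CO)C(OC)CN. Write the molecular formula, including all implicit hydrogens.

C6H13NO3S

Walk through each heavy atom and fill implicit hydrogens from standard valence (C 4, N 3, O 2, S 2, halogen 1):
  atom 1: O, bond orders sum to 2 (valence 2) → 0 H
  atom 2: C, bond orders sum to 4 (valence 4) → 0 H
  atom 3: C, bond orders sum to 3 (valence 4) → 1 H
  atom 4: S, bond orders sum to 1 (valence 2) → 1 H
  atom 5: C, bond orders sum to 2 (valence 4) → 2 H
  atom 6: O, bond orders sum to 1 (valence 2) → 1 H
  atom 7: C, bond orders sum to 3 (valence 4) → 1 H
  atom 8: O, bond orders sum to 2 (valence 2) → 0 H
  atom 9: C, bond orders sum to 1 (valence 4) → 3 H
  atom 10: C, bond orders sum to 2 (valence 4) → 2 H
  atom 11: N, bond orders sum to 1 (valence 3) → 2 H
Totals → C:6, H:13, N:1, O:3, S:1.
In Hill order: C6H13NO3S.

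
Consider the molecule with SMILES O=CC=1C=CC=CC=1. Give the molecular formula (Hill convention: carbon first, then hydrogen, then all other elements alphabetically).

C7H6O

Walk through each heavy atom and fill implicit hydrogens from standard valence (C 4, N 3, O 2, S 2, halogen 1):
  atom 1: O, bond orders sum to 2 (valence 2) → 0 H
  atom 2: C, bond orders sum to 3 (valence 4) → 1 H
  atom 3: C, bond orders sum to 4 (valence 4) → 0 H
  atom 4: C, bond orders sum to 3 (valence 4) → 1 H
  atom 5: C, bond orders sum to 3 (valence 4) → 1 H
  atom 6: C, bond orders sum to 3 (valence 4) → 1 H
  atom 7: C, bond orders sum to 3 (valence 4) → 1 H
  atom 8: C, bond orders sum to 3 (valence 4) → 1 H
Totals → C:7, H:6, O:1.
In Hill order: C7H6O.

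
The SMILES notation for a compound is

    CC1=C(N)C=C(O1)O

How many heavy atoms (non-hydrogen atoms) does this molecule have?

Every atom symbol written in the SMILES (organic subset) is one heavy atom; implicit H are not written.
Heavy atoms by element → C:5, N:1, O:2.
Total: 8.

8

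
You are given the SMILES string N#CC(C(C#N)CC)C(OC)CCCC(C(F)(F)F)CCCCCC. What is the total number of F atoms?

Scan the SMILES for F atoms (remember two-letter symbols like Cl and Br are single atoms).
Fluorine count: 3.

3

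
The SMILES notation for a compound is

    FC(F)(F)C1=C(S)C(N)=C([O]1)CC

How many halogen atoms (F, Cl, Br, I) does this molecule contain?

Halogen atoms appear at heavy-atom positions 1, 3, 4 (3×F).
Other groups present: 1 primary amine, 1 thiol.
Halogen count: 3.

3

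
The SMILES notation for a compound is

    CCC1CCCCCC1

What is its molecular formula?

Walk through each heavy atom and fill implicit hydrogens from standard valence (C 4, N 3, O 2, S 2, halogen 1):
  atom 1: C, bond orders sum to 1 (valence 4) → 3 H
  atom 2: C, bond orders sum to 2 (valence 4) → 2 H
  atom 3: C, bond orders sum to 3 (valence 4) → 1 H
  atom 4: C, bond orders sum to 2 (valence 4) → 2 H
  atom 5: C, bond orders sum to 2 (valence 4) → 2 H
  atom 6: C, bond orders sum to 2 (valence 4) → 2 H
  atom 7: C, bond orders sum to 2 (valence 4) → 2 H
  atom 8: C, bond orders sum to 2 (valence 4) → 2 H
  atom 9: C, bond orders sum to 2 (valence 4) → 2 H
Totals → C:9, H:18.
In Hill order: C9H18.

C9H18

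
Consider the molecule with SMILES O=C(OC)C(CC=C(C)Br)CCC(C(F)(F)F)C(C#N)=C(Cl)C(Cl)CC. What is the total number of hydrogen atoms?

21

Walk through each heavy atom and fill implicit hydrogens from standard valence (C 4, N 3, O 2, S 2, halogen 1):
  atom 1: O, bond orders sum to 2 (valence 2) → 0 H
  atom 2: C, bond orders sum to 4 (valence 4) → 0 H
  atom 3: O, bond orders sum to 2 (valence 2) → 0 H
  atom 4: C, bond orders sum to 1 (valence 4) → 3 H
  atom 5: C, bond orders sum to 3 (valence 4) → 1 H
  atom 6: C, bond orders sum to 2 (valence 4) → 2 H
  atom 7: C, bond orders sum to 3 (valence 4) → 1 H
  atom 8: C, bond orders sum to 4 (valence 4) → 0 H
  atom 9: C, bond orders sum to 1 (valence 4) → 3 H
  atom 10: Br (halogen, monovalent) → 0 H
  atom 11: C, bond orders sum to 2 (valence 4) → 2 H
  atom 12: C, bond orders sum to 2 (valence 4) → 2 H
  atom 13: C, bond orders sum to 3 (valence 4) → 1 H
  atom 14: C, bond orders sum to 4 (valence 4) → 0 H
  atom 15: F (halogen, monovalent) → 0 H
  atom 16: F (halogen, monovalent) → 0 H
  atom 17: F (halogen, monovalent) → 0 H
  atom 18: C, bond orders sum to 4 (valence 4) → 0 H
  atom 19: C, bond orders sum to 4 (valence 4) → 0 H
  atom 20: N, bond orders sum to 3 (valence 3) → 0 H
  atom 21: C, bond orders sum to 4 (valence 4) → 0 H
  atom 22: Cl (halogen, monovalent) → 0 H
  atom 23: C, bond orders sum to 3 (valence 4) → 1 H
  atom 24: Cl (halogen, monovalent) → 0 H
  atom 25: C, bond orders sum to 2 (valence 4) → 2 H
  atom 26: C, bond orders sum to 1 (valence 4) → 3 H
Total hydrogens: 21.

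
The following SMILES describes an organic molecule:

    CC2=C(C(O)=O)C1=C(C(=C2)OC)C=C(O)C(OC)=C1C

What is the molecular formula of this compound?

C15H16O5

Walk through each heavy atom and fill implicit hydrogens from standard valence (C 4, N 3, O 2, S 2, halogen 1):
  atom 1: C, bond orders sum to 1 (valence 4) → 3 H
  atom 2: C, bond orders sum to 4 (valence 4) → 0 H
  atom 3: C, bond orders sum to 4 (valence 4) → 0 H
  atom 4: C, bond orders sum to 4 (valence 4) → 0 H
  atom 5: O, bond orders sum to 1 (valence 2) → 1 H
  atom 6: O, bond orders sum to 2 (valence 2) → 0 H
  atom 7: C, bond orders sum to 4 (valence 4) → 0 H
  atom 8: C, bond orders sum to 4 (valence 4) → 0 H
  atom 9: C, bond orders sum to 4 (valence 4) → 0 H
  atom 10: C, bond orders sum to 3 (valence 4) → 1 H
  atom 11: O, bond orders sum to 2 (valence 2) → 0 H
  atom 12: C, bond orders sum to 1 (valence 4) → 3 H
  atom 13: C, bond orders sum to 3 (valence 4) → 1 H
  atom 14: C, bond orders sum to 4 (valence 4) → 0 H
  atom 15: O, bond orders sum to 1 (valence 2) → 1 H
  atom 16: C, bond orders sum to 4 (valence 4) → 0 H
  atom 17: O, bond orders sum to 2 (valence 2) → 0 H
  atom 18: C, bond orders sum to 1 (valence 4) → 3 H
  atom 19: C, bond orders sum to 4 (valence 4) → 0 H
  atom 20: C, bond orders sum to 1 (valence 4) → 3 H
Totals → C:15, H:16, O:5.
In Hill order: C15H16O5.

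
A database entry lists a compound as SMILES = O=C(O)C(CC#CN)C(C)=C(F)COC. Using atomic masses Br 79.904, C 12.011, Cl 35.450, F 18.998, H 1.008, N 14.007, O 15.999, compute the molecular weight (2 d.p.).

First, the molecular formula is C10H14FNO3 (counting implicit H from valence).
  C: 10 × 12.011 = 120.110
  F: 1 × 18.998 = 18.998
  H: 14 × 1.008 = 14.112
  N: 1 × 14.007 = 14.007
  O: 3 × 15.999 = 47.997
Sum: 10×12.011 + 1×18.998 + 14×1.008 + 1×14.007 + 3×15.999 = 215.224 → 215.22 g/mol.

215.22 g/mol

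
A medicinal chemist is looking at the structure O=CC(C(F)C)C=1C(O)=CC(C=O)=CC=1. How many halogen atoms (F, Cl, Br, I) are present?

1

Halogen atoms appear at heavy-atom position 5 (1×F).
Other groups present: 2 aldehyde, 1 hydroxyl.
Halogen count: 1.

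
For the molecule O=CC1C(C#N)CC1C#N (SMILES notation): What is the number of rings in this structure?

1

In SMILES, each pair of matching ring-closure digits denotes one ring-closing bond; the number of such bonds equals the number of independent rings.
Ring-closure bonds here: 1.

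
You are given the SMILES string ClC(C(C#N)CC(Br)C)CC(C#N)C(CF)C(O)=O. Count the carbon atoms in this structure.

12

Count every carbon token in the SMILES (each C, including those in ring-closure positions and inside branches).
Carbon count: 12.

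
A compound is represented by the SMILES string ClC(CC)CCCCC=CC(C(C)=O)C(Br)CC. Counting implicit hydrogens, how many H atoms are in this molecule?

26

Walk through each heavy atom and fill implicit hydrogens from standard valence (C 4, N 3, O 2, S 2, halogen 1):
  atom 1: Cl (halogen, monovalent) → 0 H
  atom 2: C, bond orders sum to 3 (valence 4) → 1 H
  atom 3: C, bond orders sum to 2 (valence 4) → 2 H
  atom 4: C, bond orders sum to 1 (valence 4) → 3 H
  atom 5: C, bond orders sum to 2 (valence 4) → 2 H
  atom 6: C, bond orders sum to 2 (valence 4) → 2 H
  atom 7: C, bond orders sum to 2 (valence 4) → 2 H
  atom 8: C, bond orders sum to 2 (valence 4) → 2 H
  atom 9: C, bond orders sum to 3 (valence 4) → 1 H
  atom 10: C, bond orders sum to 3 (valence 4) → 1 H
  atom 11: C, bond orders sum to 3 (valence 4) → 1 H
  atom 12: C, bond orders sum to 4 (valence 4) → 0 H
  atom 13: C, bond orders sum to 1 (valence 4) → 3 H
  atom 14: O, bond orders sum to 2 (valence 2) → 0 H
  atom 15: C, bond orders sum to 3 (valence 4) → 1 H
  atom 16: Br (halogen, monovalent) → 0 H
  atom 17: C, bond orders sum to 2 (valence 4) → 2 H
  atom 18: C, bond orders sum to 1 (valence 4) → 3 H
Total hydrogens: 26.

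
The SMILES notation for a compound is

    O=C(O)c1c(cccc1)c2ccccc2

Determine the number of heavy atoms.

Every atom symbol written in the SMILES (organic subset) is one heavy atom; implicit H are not written.
Heavy atoms by element → C:13, O:2.
Total: 15.

15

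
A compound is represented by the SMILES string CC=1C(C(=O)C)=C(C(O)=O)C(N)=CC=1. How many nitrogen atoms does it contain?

Scan the SMILES for N atoms (remember two-letter symbols like Cl and Br are single atoms).
Nitrogen count: 1.

1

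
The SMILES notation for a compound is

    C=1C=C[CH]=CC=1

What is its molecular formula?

Walk through each heavy atom and fill implicit hydrogens from standard valence (C 4, N 3, O 2, S 2, halogen 1):
  atom 1: C, bond orders sum to 3 (valence 4) → 1 H
  atom 2: C, bond orders sum to 3 (valence 4) → 1 H
  atom 3: C, bond orders sum to 3 (valence 4) → 1 H
  atom 4: C with explicit H count 1
  atom 5: C, bond orders sum to 3 (valence 4) → 1 H
  atom 6: C, bond orders sum to 3 (valence 4) → 1 H
Totals → C:6, H:6.

C6H6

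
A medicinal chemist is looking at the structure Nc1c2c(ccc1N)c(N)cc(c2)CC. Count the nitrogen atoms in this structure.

3

Scan the SMILES for N atoms (remember two-letter symbols like Cl and Br are single atoms).
Nitrogen count: 3.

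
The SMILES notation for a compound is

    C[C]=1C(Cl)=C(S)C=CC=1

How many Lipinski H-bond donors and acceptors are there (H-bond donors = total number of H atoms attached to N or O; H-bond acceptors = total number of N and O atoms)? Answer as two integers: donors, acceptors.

Donors: find every N or O and count the H atoms it carries.
  (no N or O atoms present)
Lipinski HBD = 0.
Acceptors: N atoms = 0, O atoms = 0 → HBA = 0.

0, 0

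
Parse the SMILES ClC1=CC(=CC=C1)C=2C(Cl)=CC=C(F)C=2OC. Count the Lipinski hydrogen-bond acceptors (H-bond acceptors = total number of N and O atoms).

1

N atoms: 0; O atoms: 1.
Lipinski HBA = 0 + 1 = 1.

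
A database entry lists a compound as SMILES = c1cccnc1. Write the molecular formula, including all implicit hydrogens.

Walk through each heavy atom and fill implicit hydrogens from standard valence (C 4, N 3, O 2, S 2, halogen 1); for lowercase aromatic atoms, an aromatic c carries 1 H when it has two neighbours and 0 H with three, and aromatic n carries 0 H:
  atom 1: aromatic c, 2 neighbours → 1 H
  atom 2: aromatic c, 2 neighbours → 1 H
  atom 3: aromatic c, 2 neighbours → 1 H
  atom 4: aromatic c, 2 neighbours → 1 H
  atom 5: aromatic n, 2 neighbours → 0 H
  atom 6: aromatic c, 2 neighbours → 1 H
Totals → C:5, H:5, N:1.

C5H5N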